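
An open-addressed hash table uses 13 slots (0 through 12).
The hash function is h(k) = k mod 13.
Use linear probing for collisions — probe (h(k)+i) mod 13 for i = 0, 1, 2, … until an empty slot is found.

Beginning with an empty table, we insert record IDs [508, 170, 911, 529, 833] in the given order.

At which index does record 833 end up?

508 hashes to 1; slot 1 is free → place at 1.
170 hashes to 1; 1 taken → place at 2.
911 hashes to 1; 1,2 taken → place at 3.
529 hashes to 9; slot 9 is free → place at 9.
833 hashes to 1; 1,2,3 taken → place at 4.
Table: [-, 508, 170, 911, 833, -, -, -, -, 529, -, -, -]

4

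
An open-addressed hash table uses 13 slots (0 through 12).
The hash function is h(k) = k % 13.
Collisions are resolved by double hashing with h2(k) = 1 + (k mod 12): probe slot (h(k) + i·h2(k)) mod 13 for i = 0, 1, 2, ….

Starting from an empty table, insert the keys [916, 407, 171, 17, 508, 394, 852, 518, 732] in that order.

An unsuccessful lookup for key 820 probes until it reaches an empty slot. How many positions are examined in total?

4

Insert 916: h=6, slot 6 empty → index 6.
Insert 407: h=4, slot 4 empty → index 4.
Insert 171: h=2, slot 2 empty → index 2.
Insert 17: h=4, h2=6, slot 4 occupied → index 10.
Insert 508: h=1, slot 1 empty → index 1.
Insert 394: h=4, h2=11, slots 4,2 occupied → index 0.
Insert 852: h=7, slot 7 empty → index 7.
Insert 518: h=11, slot 11 empty → index 11.
Insert 732: h=4, h2=1, slot 4 occupied → index 5.
Table: [394, 508, 171, ., 407, 732, 916, 852, ., ., 17, 518, .]
Lookup 820: h=1, h2=5, probe 1,6,11,3 → slot 3 empty, not found.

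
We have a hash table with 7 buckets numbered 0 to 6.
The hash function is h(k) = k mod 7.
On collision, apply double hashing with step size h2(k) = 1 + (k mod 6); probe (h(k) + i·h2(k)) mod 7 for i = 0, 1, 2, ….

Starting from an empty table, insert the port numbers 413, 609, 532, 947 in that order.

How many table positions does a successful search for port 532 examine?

Insert 413: h=0, slot 0 empty -> index 0.
Insert 609: h=0, h2=4, slot 0 occupied -> index 4.
Insert 532: h=0, h2=5, slot 0 occupied -> index 5.
Insert 947: h=2, slot 2 empty -> index 2.
Table: [413, ., 947, ., 609, 532, .]
Lookup 532: h=0, h2=5, probe 0,5 → found at 5.

2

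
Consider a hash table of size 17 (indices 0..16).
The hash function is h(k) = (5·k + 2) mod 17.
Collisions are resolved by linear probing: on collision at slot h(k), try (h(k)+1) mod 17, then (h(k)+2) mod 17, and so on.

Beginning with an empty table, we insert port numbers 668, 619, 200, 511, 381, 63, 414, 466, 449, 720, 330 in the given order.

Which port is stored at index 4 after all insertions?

668: h=10 → slot 10
619: h=3 → slot 3
200: h=16 → slot 16
511: h=7 → slot 7
381: h=3, probe 3,4 → slot 4
63: h=11 → slot 11
414: h=15 → slot 15
466: h=3, probe 3,4,5 → slot 5
449: h=3, probe 3,4,5,6 → slot 6
720: h=15, probe 15,16,0 → slot 0
330: h=3, probe 3,4,5,6,7,8 → slot 8
Table: [720, —, —, 619, 381, 466, 449, 511, 330, —, 668, 63, —, —, —, 414, 200]

381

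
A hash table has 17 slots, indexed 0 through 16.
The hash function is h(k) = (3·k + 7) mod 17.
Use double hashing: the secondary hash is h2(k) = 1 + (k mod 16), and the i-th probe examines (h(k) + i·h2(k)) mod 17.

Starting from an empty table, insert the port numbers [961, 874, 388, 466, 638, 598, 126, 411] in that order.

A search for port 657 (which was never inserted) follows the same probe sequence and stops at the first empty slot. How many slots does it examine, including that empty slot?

2

Insert 961: h=0, slot 0 empty → index 0.
Insert 874: h=11, slot 11 empty → index 11.
Insert 388: h=15, slot 15 empty → index 15.
Insert 466: h=11, h2=3, slot 11 occupied → index 14.
Insert 638: h=0, h2=15, slots 0,15 occupied → index 13.
Insert 598: h=16, slot 16 empty → index 16.
Insert 126: h=11, h2=15, slot 11 occupied → index 9.
Insert 411: h=16, h2=12, slots 16,11 occupied → index 6.
Table: [961, ∅, ∅, ∅, ∅, ∅, 411, ∅, ∅, 126, ∅, 874, ∅, 638, 466, 388, 598]
Lookup 657: h=6, h2=2, probe 6,8 → slot 8 empty, not found.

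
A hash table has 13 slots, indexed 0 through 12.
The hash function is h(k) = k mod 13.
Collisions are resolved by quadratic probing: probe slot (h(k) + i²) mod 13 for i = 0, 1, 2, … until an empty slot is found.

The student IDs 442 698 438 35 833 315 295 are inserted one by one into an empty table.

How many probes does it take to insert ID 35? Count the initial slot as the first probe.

Insert 442: h=0, slot 0 empty → index 0.
Insert 698: h=9, slot 9 empty → index 9.
Insert 438: h=9, slot 9 occupied → index 10.
Insert 35: h=9, slots 9,10,0 occupied → index 5.
Insert 833: h=1, slot 1 empty → index 1.
Insert 315: h=3, slot 3 empty → index 3.
Insert 295: h=9, slots 9,10,0,5 occupied → index 12.
Table: [442, 833, ∅, 315, ∅, 35, ∅, ∅, ∅, 698, 438, ∅, 295]

4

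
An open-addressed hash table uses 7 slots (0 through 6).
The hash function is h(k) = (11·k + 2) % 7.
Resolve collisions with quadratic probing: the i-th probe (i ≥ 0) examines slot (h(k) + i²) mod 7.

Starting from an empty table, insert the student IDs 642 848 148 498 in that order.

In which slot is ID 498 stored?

3

Insert 642: h=1, slot 1 empty => index 1.
Insert 848: h=6, slot 6 empty => index 6.
Insert 148: h=6, slot 6 occupied => index 0.
Insert 498: h=6, slots 6,0 occupied => index 3.
Table: [148, 642, _, 498, _, _, 848]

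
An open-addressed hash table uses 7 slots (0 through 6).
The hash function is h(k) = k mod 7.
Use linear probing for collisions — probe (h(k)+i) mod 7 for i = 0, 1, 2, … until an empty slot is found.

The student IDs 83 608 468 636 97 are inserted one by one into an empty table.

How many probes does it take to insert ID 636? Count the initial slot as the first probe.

83 hashes to 6; slot 6 is free → place at 6.
608 hashes to 6; 6 taken → place at 0.
468 hashes to 6; 6,0 taken → place at 1.
636 hashes to 6; 6,0,1 taken → place at 2.
97 hashes to 6; 6,0,1,2 taken → place at 3.
Table: [608, 468, 636, 97, —, —, 83]

4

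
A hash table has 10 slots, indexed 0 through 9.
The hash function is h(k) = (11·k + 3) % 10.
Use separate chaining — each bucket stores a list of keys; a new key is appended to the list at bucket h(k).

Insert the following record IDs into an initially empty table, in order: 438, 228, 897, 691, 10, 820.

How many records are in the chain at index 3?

438 -> bucket 1
228 -> bucket 1 (collision)
897 -> bucket 0
691 -> bucket 4
10 -> bucket 3
820 -> bucket 3 (collision)
Final buckets:
0: 897
1: 438 -> 228
2: —
3: 10 -> 820
4: 691
5: —
6: —
7: —
8: —
9: —

2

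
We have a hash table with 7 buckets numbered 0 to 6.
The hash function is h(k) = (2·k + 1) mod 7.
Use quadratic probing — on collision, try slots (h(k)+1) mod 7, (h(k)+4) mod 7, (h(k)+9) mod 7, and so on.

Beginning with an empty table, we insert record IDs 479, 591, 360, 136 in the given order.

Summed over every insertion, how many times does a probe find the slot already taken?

479: h=0 → slot 0
591: h=0, probe 0,1 → slot 1
360: h=0, probe 0,1,4 → slot 4
136: h=0, probe 0,1,4,2 → slot 2
Table: [479, 591, 136, _, 360, _, _]

6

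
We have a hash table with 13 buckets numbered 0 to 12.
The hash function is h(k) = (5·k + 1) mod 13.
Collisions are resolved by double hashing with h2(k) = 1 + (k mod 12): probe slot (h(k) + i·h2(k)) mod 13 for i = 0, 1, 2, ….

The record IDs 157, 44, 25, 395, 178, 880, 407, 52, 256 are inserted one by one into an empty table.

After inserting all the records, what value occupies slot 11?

157: h=6 => slot 6
44: h=0 => slot 0
25: h=9 => slot 9
395: h=0, h2=12, probe 0,12 => slot 12
178: h=7 => slot 7
880: h=7, h2=5, probe 7,12,4 => slot 4
407: h=8 => slot 8
52: h=1 => slot 1
256: h=7, h2=5, probe 7,12,4,9,1,6,11 => slot 11
Table: [44, 52, ∅, ∅, 880, ∅, 157, 178, 407, 25, ∅, 256, 395]

256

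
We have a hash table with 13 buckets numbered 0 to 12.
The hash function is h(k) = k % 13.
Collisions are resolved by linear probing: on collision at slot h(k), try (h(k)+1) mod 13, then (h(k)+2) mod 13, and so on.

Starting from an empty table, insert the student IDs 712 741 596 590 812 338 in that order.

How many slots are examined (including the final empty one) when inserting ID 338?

2

712: h=10 => slot 10
741: h=0 => slot 0
596: h=11 => slot 11
590: h=5 => slot 5
812: h=6 => slot 6
338: h=0, probe 0,1 => slot 1
Table: [741, 338, -, -, -, 590, 812, -, -, -, 712, 596, -]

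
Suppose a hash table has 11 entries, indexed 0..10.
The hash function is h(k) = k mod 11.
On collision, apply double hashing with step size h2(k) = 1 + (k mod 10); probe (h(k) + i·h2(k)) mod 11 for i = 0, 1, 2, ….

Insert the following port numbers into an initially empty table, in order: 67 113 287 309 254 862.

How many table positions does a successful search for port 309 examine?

2

Insert 67: h=1, slot 1 empty → index 1.
Insert 113: h=3, slot 3 empty → index 3.
Insert 287: h=1, h2=8, slot 1 occupied → index 9.
Insert 309: h=1, h2=10, slot 1 occupied → index 0.
Insert 254: h=1, h2=5, slot 1 occupied → index 6.
Insert 862: h=4, slot 4 empty → index 4.
Table: [309, 67, ∅, 113, 862, ∅, 254, ∅, ∅, 287, ∅]
Lookup 309: h=1, h2=10, probe 1,0 → found at 0.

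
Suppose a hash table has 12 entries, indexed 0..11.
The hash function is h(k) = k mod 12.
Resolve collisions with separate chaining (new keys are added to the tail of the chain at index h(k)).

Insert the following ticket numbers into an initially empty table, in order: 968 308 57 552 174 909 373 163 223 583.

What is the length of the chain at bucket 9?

2

Insert 968: h=8, bucket 8 empty → new chain.
Insert 308: h=8, bucket 8 nonempty → append to chain.
Insert 57: h=9, bucket 9 empty → new chain.
Insert 552: h=0, bucket 0 empty → new chain.
Insert 174: h=6, bucket 6 empty → new chain.
Insert 909: h=9, bucket 9 nonempty → append to chain.
Insert 373: h=1, bucket 1 empty → new chain.
Insert 163: h=7, bucket 7 empty → new chain.
Insert 223: h=7, bucket 7 nonempty → append to chain.
Insert 583: h=7, bucket 7 nonempty → append to chain.
Final buckets:
0: 552
1: 373
2: .
3: .
4: .
5: .
6: 174
7: 163 -> 223 -> 583
8: 968 -> 308
9: 57 -> 909
10: .
11: .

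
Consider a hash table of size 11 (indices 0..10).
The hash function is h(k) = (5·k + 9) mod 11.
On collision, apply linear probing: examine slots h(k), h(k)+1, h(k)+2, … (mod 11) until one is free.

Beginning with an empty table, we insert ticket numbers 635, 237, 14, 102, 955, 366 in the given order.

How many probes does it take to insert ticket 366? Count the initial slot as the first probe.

Insert 635: h=5, slot 5 empty => index 5.
Insert 237: h=6, slot 6 empty => index 6.
Insert 14: h=2, slot 2 empty => index 2.
Insert 102: h=2, slot 2 occupied => index 3.
Insert 955: h=10, slot 10 empty => index 10.
Insert 366: h=2, slots 2,3 occupied => index 4.
Table: [., ., 14, 102, 366, 635, 237, ., ., ., 955]

3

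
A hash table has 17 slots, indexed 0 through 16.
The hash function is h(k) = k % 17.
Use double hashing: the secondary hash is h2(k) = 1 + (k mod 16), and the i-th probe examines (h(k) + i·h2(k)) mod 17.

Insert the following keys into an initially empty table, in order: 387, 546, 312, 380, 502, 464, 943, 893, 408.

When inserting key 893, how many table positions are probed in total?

3

Insert 387: h=13, slot 13 empty -> index 13.
Insert 546: h=2, slot 2 empty -> index 2.
Insert 312: h=6, slot 6 empty -> index 6.
Insert 380: h=6, h2=13, slots 6,2 occupied -> index 15.
Insert 502: h=9, slot 9 empty -> index 9.
Insert 464: h=5, slot 5 empty -> index 5.
Insert 943: h=8, slot 8 empty -> index 8.
Insert 893: h=9, h2=14, slots 9,6 occupied -> index 3.
Insert 408: h=0, slot 0 empty -> index 0.
Table: [408, -, 546, 893, -, 464, 312, -, 943, 502, -, -, -, 387, -, 380, -]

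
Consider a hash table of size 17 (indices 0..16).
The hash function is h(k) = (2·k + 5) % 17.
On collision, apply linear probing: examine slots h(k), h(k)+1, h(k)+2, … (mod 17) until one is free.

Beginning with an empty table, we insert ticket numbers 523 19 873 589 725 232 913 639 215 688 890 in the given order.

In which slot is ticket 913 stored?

523 hashes to 14; slot 14 is free => place at 14.
19 hashes to 9; slot 9 is free => place at 9.
873 hashes to 0; slot 0 is free => place at 0.
589 hashes to 10; slot 10 is free => place at 10.
725 hashes to 10; 10 taken => place at 11.
232 hashes to 10; 10,11 taken => place at 12.
913 hashes to 12; 12 taken => place at 13.
639 hashes to 8; slot 8 is free => place at 8.
215 hashes to 10; 10,11,12,13,14 taken => place at 15.
688 hashes to 4; slot 4 is free => place at 4.
890 hashes to 0; 0 taken => place at 1.
Table: [873, 890, ., ., 688, ., ., ., 639, 19, 589, 725, 232, 913, 523, 215, .]

13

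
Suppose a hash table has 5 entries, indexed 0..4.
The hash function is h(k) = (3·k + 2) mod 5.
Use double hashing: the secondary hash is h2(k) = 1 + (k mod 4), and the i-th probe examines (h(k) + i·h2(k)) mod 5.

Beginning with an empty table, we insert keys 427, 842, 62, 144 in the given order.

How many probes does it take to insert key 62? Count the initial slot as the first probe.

3

Insert 427: h=3, slot 3 empty -> index 3.
Insert 842: h=3, h2=3, slot 3 occupied -> index 1.
Insert 62: h=3, h2=3, slots 3,1 occupied -> index 4.
Insert 144: h=4, h2=1, slot 4 occupied -> index 0.
Table: [144, 842, -, 427, 62]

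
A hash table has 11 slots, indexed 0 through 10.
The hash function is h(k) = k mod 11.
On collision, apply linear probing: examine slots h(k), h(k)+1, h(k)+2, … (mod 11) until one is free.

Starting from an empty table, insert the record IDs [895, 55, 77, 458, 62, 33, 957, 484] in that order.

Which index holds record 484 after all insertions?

5

895 hashes to 4; slot 4 is free -> place at 4.
55 hashes to 0; slot 0 is free -> place at 0.
77 hashes to 0; 0 taken -> place at 1.
458 hashes to 7; slot 7 is free -> place at 7.
62 hashes to 7; 7 taken -> place at 8.
33 hashes to 0; 0,1 taken -> place at 2.
957 hashes to 0; 0,1,2 taken -> place at 3.
484 hashes to 0; 0,1,2,3,4 taken -> place at 5.
Table: [55, 77, 33, 957, 895, 484, —, 458, 62, —, —]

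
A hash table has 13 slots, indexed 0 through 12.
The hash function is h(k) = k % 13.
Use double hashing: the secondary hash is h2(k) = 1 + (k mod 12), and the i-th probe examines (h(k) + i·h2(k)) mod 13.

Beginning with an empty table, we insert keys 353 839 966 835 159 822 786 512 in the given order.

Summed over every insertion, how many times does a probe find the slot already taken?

3

353 hashes to 2; slot 2 is free => place at 2.
839 hashes to 7; slot 7 is free => place at 7.
966 hashes to 4; slot 4 is free => place at 4.
835 hashes to 3; slot 3 is free => place at 3.
159 hashes to 3, h2=4; 3,7 taken => place at 11.
822 hashes to 3, h2=7; 3 taken => place at 10.
786 hashes to 6; slot 6 is free => place at 6.
512 hashes to 5; slot 5 is free => place at 5.
Table: [—, —, 353, 835, 966, 512, 786, 839, —, —, 822, 159, —]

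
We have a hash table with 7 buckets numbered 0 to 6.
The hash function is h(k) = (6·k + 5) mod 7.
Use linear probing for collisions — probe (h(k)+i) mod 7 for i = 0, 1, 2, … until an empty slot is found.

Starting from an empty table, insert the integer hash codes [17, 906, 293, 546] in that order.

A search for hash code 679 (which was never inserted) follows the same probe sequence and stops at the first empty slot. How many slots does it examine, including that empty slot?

3

17: h=2 → slot 2
906: h=2, probe 2,3 → slot 3
293: h=6 → slot 6
546: h=5 → slot 5
Table: [∅, ∅, 17, 906, ∅, 546, 293]
Lookup 679: h=5, probe 5,6,0 → slot 0 empty, not found.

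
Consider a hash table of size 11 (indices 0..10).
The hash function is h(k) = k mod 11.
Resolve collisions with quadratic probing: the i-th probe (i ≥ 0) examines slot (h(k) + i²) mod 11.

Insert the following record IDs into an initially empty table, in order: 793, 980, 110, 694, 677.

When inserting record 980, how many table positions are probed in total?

2

793 hashes to 1; slot 1 is free => place at 1.
980 hashes to 1; 1 taken => place at 2.
110 hashes to 0; slot 0 is free => place at 0.
694 hashes to 1; 1,2 taken => place at 5.
677 hashes to 6; slot 6 is free => place at 6.
Table: [110, 793, 980, ∅, ∅, 694, 677, ∅, ∅, ∅, ∅]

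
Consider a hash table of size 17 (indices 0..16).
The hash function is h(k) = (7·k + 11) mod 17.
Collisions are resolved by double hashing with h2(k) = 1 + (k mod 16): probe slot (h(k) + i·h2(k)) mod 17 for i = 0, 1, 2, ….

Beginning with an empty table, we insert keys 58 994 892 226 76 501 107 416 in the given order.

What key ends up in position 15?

226

58: h=9 => slot 9
994: h=16 => slot 16
892: h=16, h2=13, probe 16,12 => slot 12
226: h=12, h2=3, probe 12,15 => slot 15
76: h=16, h2=13, probe 16,12,8 => slot 8
501: h=16, h2=6, probe 16,5 => slot 5
107: h=12, h2=12, probe 12,7 => slot 7
416: h=16, h2=1, probe 16,0 => slot 0
Table: [416, _, _, _, _, 501, _, 107, 76, 58, _, _, 892, _, _, 226, 994]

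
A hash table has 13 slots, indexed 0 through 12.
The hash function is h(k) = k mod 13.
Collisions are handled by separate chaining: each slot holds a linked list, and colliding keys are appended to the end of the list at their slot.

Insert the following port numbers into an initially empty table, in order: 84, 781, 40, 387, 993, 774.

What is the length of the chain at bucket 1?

2

Insert 84: h=6, bucket 6 empty -> new chain.
Insert 781: h=1, bucket 1 empty -> new chain.
Insert 40: h=1, bucket 1 nonempty -> append to chain.
Insert 387: h=10, bucket 10 empty -> new chain.
Insert 993: h=5, bucket 5 empty -> new chain.
Insert 774: h=7, bucket 7 empty -> new chain.
Final buckets:
0: -
1: 781 -> 40
2: -
3: -
4: -
5: 993
6: 84
7: 774
8: -
9: -
10: 387
11: -
12: -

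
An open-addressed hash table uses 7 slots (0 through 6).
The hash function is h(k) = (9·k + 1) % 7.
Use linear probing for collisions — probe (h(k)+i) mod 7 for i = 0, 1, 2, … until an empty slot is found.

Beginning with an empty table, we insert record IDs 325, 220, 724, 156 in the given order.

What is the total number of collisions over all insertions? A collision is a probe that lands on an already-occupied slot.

3

325: h=0 => slot 0
220: h=0, probe 0,1 => slot 1
724: h=0, probe 0,1,2 => slot 2
156: h=5 => slot 5
Table: [325, 220, 724, ., ., 156, .]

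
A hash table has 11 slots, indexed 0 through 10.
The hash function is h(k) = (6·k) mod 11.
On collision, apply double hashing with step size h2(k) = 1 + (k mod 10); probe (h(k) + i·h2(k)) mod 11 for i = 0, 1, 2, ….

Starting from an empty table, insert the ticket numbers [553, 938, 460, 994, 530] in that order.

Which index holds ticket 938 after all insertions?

553: h=7 -> slot 7
938: h=7, h2=9, probe 7,5 -> slot 5
460: h=10 -> slot 10
994: h=2 -> slot 2
530: h=1 -> slot 1
Table: [∅, 530, 994, ∅, ∅, 938, ∅, 553, ∅, ∅, 460]

5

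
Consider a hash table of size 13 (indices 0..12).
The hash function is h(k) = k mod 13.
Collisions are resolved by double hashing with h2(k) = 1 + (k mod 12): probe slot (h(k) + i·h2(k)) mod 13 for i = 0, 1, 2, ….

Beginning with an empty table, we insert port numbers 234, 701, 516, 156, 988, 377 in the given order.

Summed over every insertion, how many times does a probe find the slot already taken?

3

234 hashes to 0; slot 0 is free → place at 0.
701 hashes to 12; slot 12 is free → place at 12.
516 hashes to 9; slot 9 is free → place at 9.
156 hashes to 0, h2=1; 0 taken → place at 1.
988 hashes to 0, h2=5; 0 taken → place at 5.
377 hashes to 0, h2=6; 0 taken → place at 6.
Table: [234, 156, ., ., ., 988, 377, ., ., 516, ., ., 701]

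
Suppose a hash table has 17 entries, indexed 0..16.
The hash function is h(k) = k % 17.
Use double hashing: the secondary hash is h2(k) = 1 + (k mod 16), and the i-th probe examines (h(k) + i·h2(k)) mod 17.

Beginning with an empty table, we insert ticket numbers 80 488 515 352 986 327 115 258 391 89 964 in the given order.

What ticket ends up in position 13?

352

Insert 80: h=12, slot 12 empty → index 12.
Insert 488: h=12, h2=9, slot 12 occupied → index 4.
Insert 515: h=5, slot 5 empty → index 5.
Insert 352: h=12, h2=1, slot 12 occupied → index 13.
Insert 986: h=0, slot 0 empty → index 0.
Insert 327: h=4, h2=8, slots 4,12 occupied → index 3.
Insert 115: h=13, h2=4, slots 13,0,4 occupied → index 8.
Insert 258: h=3, h2=3, slot 3 occupied → index 6.
Insert 391: h=0, h2=8, slots 0,8 occupied → index 16.
Insert 89: h=4, h2=10, slot 4 occupied → index 14.
Insert 964: h=12, h2=5, slots 12,0,5 occupied → index 10.
Table: [986, —, —, 327, 488, 515, 258, —, 115, —, 964, —, 80, 352, 89, —, 391]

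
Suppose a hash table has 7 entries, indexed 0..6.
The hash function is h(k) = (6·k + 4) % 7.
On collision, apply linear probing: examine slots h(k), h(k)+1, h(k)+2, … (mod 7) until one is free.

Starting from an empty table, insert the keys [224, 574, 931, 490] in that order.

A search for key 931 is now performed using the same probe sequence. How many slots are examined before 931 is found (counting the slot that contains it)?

224: h=4 -> slot 4
574: h=4, probe 4,5 -> slot 5
931: h=4, probe 4,5,6 -> slot 6
490: h=4, probe 4,5,6,0 -> slot 0
Table: [490, -, -, -, 224, 574, 931]
Lookup 931: h=4, probe 4,5,6 → found at 6.

3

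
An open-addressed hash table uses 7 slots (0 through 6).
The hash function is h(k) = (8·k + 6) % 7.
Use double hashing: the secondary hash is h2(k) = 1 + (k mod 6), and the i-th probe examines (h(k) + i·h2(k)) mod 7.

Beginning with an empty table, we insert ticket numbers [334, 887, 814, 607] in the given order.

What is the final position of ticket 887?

3

334 hashes to 4; slot 4 is free => place at 4.
887 hashes to 4, h2=6; 4 taken => place at 3.
814 hashes to 1; slot 1 is free => place at 1.
607 hashes to 4, h2=2; 4 taken => place at 6.
Table: [., 814, ., 887, 334, ., 607]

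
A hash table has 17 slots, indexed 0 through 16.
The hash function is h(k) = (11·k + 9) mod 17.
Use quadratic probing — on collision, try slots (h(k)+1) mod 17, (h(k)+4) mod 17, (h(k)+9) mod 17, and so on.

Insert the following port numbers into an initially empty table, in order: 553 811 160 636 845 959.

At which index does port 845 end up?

Insert 553: h=6, slot 6 empty → index 6.
Insert 811: h=5, slot 5 empty → index 5.
Insert 160: h=1, slot 1 empty → index 1.
Insert 636: h=1, slot 1 occupied → index 2.
Insert 845: h=5, slots 5,6 occupied → index 9.
Insert 959: h=1, slots 1,2,5 occupied → index 10.
Table: [_, 160, 636, _, _, 811, 553, _, _, 845, 959, _, _, _, _, _, _]

9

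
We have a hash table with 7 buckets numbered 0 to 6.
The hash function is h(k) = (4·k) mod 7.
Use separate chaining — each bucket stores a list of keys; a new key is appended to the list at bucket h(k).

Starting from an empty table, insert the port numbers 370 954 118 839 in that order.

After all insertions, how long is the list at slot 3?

370 -> bucket 3
954 -> bucket 1
118 -> bucket 3 (collision)
839 -> bucket 3 (collision)
Final buckets:
0: -
1: 954
2: -
3: 370 -> 118 -> 839
4: -
5: -
6: -

3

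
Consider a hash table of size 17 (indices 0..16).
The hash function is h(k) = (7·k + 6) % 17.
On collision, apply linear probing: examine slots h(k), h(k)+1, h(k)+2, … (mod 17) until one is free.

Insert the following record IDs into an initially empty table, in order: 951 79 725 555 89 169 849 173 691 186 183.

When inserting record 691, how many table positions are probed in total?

951 hashes to 16; slot 16 is free => place at 16.
79 hashes to 15; slot 15 is free => place at 15.
725 hashes to 15; 15,16 taken => place at 0.
555 hashes to 15; 15,16,0 taken => place at 1.
89 hashes to 0; 0,1 taken => place at 2.
169 hashes to 16; 16,0,1,2 taken => place at 3.
849 hashes to 16; 16,0,1,2,3 taken => place at 4.
173 hashes to 10; slot 10 is free => place at 10.
691 hashes to 15; 15,16,0,1,2,3,4 taken => place at 5.
186 hashes to 16; 16,0,1,2,3,4,5 taken => place at 6.
183 hashes to 12; slot 12 is free => place at 12.
Table: [725, 555, 89, 169, 849, 691, 186, ., ., ., 173, ., 183, ., ., 79, 951]

8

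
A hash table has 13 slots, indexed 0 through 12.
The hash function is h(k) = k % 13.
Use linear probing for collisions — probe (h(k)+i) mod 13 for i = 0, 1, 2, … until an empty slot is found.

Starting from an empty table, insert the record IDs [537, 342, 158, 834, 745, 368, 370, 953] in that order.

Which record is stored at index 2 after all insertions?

158

537 hashes to 4; slot 4 is free → place at 4.
342 hashes to 4; 4 taken → place at 5.
158 hashes to 2; slot 2 is free → place at 2.
834 hashes to 2; 2 taken → place at 3.
745 hashes to 4; 4,5 taken → place at 6.
368 hashes to 4; 4,5,6 taken → place at 7.
370 hashes to 6; 6,7 taken → place at 8.
953 hashes to 4; 4,5,6,7,8 taken → place at 9.
Table: [_, _, 158, 834, 537, 342, 745, 368, 370, 953, _, _, _]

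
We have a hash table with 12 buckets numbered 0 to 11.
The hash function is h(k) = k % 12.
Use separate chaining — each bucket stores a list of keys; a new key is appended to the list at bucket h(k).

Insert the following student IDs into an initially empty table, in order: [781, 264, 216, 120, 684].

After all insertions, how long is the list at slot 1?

1

781 → bucket 1
264 → bucket 0
216 → bucket 0 (collision)
120 → bucket 0 (collision)
684 → bucket 0 (collision)
Final buckets:
0: 264 -> 216 -> 120 -> 684
1: 781
2: .
3: .
4: .
5: .
6: .
7: .
8: .
9: .
10: .
11: .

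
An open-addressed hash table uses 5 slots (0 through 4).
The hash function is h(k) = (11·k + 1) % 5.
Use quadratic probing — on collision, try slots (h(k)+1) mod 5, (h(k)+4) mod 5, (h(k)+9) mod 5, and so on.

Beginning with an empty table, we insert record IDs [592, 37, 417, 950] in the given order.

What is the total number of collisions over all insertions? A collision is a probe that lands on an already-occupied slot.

592 hashes to 3; slot 3 is free → place at 3.
37 hashes to 3; 3 taken → place at 4.
417 hashes to 3; 3,4 taken → place at 2.
950 hashes to 1; slot 1 is free → place at 1.
Table: [., 950, 417, 592, 37]

3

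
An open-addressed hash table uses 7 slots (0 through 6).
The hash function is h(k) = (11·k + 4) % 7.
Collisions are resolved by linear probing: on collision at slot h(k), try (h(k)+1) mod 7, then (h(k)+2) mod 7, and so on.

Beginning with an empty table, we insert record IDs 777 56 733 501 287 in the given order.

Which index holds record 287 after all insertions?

0

Insert 777: h=4, slot 4 empty -> index 4.
Insert 56: h=4, slot 4 occupied -> index 5.
Insert 733: h=3, slot 3 empty -> index 3.
Insert 501: h=6, slot 6 empty -> index 6.
Insert 287: h=4, slots 4,5,6 occupied -> index 0.
Table: [287, -, -, 733, 777, 56, 501]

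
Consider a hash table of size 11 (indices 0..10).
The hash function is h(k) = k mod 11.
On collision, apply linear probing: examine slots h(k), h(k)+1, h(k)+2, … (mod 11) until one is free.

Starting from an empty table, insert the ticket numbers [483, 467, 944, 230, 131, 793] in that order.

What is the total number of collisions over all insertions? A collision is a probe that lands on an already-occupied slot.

483: h=10 -> slot 10
467: h=5 -> slot 5
944: h=9 -> slot 9
230: h=10, probe 10,0 -> slot 0
131: h=10, probe 10,0,1 -> slot 1
793: h=1, probe 1,2 -> slot 2
Table: [230, 131, 793, —, —, 467, —, —, —, 944, 483]

4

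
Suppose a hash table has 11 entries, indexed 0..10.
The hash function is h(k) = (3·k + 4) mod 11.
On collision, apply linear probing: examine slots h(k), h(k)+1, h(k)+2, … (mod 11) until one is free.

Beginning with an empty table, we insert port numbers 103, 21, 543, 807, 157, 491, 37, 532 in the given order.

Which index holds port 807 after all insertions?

7

Insert 103: h=5, slot 5 empty => index 5.
Insert 21: h=1, slot 1 empty => index 1.
Insert 543: h=5, slot 5 occupied => index 6.
Insert 807: h=5, slots 5,6 occupied => index 7.
Insert 157: h=2, slot 2 empty => index 2.
Insert 491: h=3, slot 3 empty => index 3.
Insert 37: h=5, slots 5,6,7 occupied => index 8.
Insert 532: h=5, slots 5,6,7,8 occupied => index 9.
Table: [—, 21, 157, 491, —, 103, 543, 807, 37, 532, —]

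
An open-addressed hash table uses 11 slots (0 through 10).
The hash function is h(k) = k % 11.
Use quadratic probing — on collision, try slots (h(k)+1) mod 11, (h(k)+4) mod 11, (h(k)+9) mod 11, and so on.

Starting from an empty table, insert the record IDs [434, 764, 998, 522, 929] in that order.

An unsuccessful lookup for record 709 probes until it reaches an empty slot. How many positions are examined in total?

5

Insert 434: h=5, slot 5 empty => index 5.
Insert 764: h=5, slot 5 occupied => index 6.
Insert 998: h=8, slot 8 empty => index 8.
Insert 522: h=5, slots 5,6 occupied => index 9.
Insert 929: h=5, slots 5,6,9 occupied => index 3.
Table: [—, —, —, 929, —, 434, 764, —, 998, 522, —]
Lookup 709: h=5, probe 5,6,9,3,10 → slot 10 empty, not found.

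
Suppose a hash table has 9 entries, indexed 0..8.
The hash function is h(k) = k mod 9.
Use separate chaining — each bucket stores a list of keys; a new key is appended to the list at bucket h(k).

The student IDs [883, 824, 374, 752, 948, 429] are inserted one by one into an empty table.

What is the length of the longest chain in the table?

Insert 883: h=1, bucket 1 empty -> new chain.
Insert 824: h=5, bucket 5 empty -> new chain.
Insert 374: h=5, bucket 5 nonempty -> append to chain.
Insert 752: h=5, bucket 5 nonempty -> append to chain.
Insert 948: h=3, bucket 3 empty -> new chain.
Insert 429: h=6, bucket 6 empty -> new chain.
Final buckets:
0: .
1: 883
2: .
3: 948
4: .
5: 824 -> 374 -> 752
6: 429
7: .
8: .

3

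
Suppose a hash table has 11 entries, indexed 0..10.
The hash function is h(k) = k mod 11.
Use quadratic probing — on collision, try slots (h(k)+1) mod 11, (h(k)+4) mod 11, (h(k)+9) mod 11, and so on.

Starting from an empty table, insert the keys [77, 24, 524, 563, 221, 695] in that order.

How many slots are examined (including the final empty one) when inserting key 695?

3

Insert 77: h=0, slot 0 empty -> index 0.
Insert 24: h=2, slot 2 empty -> index 2.
Insert 524: h=7, slot 7 empty -> index 7.
Insert 563: h=2, slot 2 occupied -> index 3.
Insert 221: h=1, slot 1 empty -> index 1.
Insert 695: h=2, slots 2,3 occupied -> index 6.
Table: [77, 221, 24, 563, —, —, 695, 524, —, —, —]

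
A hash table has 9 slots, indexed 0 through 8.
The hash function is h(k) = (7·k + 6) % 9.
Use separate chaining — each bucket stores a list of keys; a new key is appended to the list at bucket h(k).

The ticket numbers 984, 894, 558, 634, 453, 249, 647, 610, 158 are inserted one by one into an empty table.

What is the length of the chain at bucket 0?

Insert 984: h=0, bucket 0 empty -> new chain.
Insert 894: h=0, bucket 0 nonempty -> append to chain.
Insert 558: h=6, bucket 6 empty -> new chain.
Insert 634: h=7, bucket 7 empty -> new chain.
Insert 453: h=0, bucket 0 nonempty -> append to chain.
Insert 249: h=3, bucket 3 empty -> new chain.
Insert 647: h=8, bucket 8 empty -> new chain.
Insert 610: h=1, bucket 1 empty -> new chain.
Insert 158: h=5, bucket 5 empty -> new chain.
Final buckets:
0: 984 -> 894 -> 453
1: 610
2: ∅
3: 249
4: ∅
5: 158
6: 558
7: 634
8: 647

3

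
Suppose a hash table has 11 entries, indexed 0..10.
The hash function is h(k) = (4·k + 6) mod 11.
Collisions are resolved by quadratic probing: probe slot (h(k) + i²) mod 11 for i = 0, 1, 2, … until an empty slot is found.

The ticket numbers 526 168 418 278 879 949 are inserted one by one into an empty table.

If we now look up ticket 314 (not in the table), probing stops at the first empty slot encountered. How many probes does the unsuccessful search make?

3

Insert 526: h=9, slot 9 empty => index 9.
Insert 168: h=7, slot 7 empty => index 7.
Insert 418: h=6, slot 6 empty => index 6.
Insert 278: h=7, slot 7 occupied => index 8.
Insert 879: h=2, slot 2 empty => index 2.
Insert 949: h=7, slots 7,8 occupied => index 0.
Table: [949, ∅, 879, ∅, ∅, ∅, 418, 168, 278, 526, ∅]
Lookup 314: h=8, probe 8,9,1 → slot 1 empty, not found.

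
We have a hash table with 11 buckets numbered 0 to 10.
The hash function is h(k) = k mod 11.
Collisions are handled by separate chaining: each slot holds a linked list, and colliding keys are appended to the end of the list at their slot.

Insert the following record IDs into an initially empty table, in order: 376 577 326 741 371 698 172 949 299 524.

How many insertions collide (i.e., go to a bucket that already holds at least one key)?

4

376 → bucket 2
577 → bucket 5
326 → bucket 7
741 → bucket 4
371 → bucket 8
698 → bucket 5 (collision)
172 → bucket 7 (collision)
949 → bucket 3
299 → bucket 2 (collision)
524 → bucket 7 (collision)
Final buckets:
0: ∅
1: ∅
2: 376 -> 299
3: 949
4: 741
5: 577 -> 698
6: ∅
7: 326 -> 172 -> 524
8: 371
9: ∅
10: ∅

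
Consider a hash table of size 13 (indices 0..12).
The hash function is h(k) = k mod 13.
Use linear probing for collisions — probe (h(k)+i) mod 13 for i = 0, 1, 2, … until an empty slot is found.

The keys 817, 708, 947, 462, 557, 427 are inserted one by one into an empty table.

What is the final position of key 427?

1

817: h=11 -> slot 11
708: h=6 -> slot 6
947: h=11, probe 11,12 -> slot 12
462: h=7 -> slot 7
557: h=11, probe 11,12,0 -> slot 0
427: h=11, probe 11,12,0,1 -> slot 1
Table: [557, 427, _, _, _, _, 708, 462, _, _, _, 817, 947]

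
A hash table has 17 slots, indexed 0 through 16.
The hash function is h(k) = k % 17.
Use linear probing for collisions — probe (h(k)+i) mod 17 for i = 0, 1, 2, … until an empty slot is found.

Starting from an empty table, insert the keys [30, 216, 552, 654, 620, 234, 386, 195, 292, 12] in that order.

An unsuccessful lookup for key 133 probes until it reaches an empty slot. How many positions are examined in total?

4

Insert 30: h=13, slot 13 empty => index 13.
Insert 216: h=12, slot 12 empty => index 12.
Insert 552: h=8, slot 8 empty => index 8.
Insert 654: h=8, slot 8 occupied => index 9.
Insert 620: h=8, slots 8,9 occupied => index 10.
Insert 234: h=13, slot 13 occupied => index 14.
Insert 386: h=12, slots 12,13,14 occupied => index 15.
Insert 195: h=8, slots 8,9,10 occupied => index 11.
Insert 292: h=3, slot 3 empty => index 3.
Insert 12: h=12, slots 12,13,14,15 occupied => index 16.
Table: [∅, ∅, ∅, 292, ∅, ∅, ∅, ∅, 552, 654, 620, 195, 216, 30, 234, 386, 12]
Lookup 133: h=14, probe 14,15,16,0 → slot 0 empty, not found.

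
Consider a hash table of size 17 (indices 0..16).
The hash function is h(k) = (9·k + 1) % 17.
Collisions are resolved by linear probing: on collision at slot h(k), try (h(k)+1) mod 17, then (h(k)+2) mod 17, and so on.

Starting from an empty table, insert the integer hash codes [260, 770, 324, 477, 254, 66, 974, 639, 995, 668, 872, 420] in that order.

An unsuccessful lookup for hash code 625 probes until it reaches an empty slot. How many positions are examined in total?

4

260 hashes to 12; slot 12 is free => place at 12.
770 hashes to 12; 12 taken => place at 13.
324 hashes to 10; slot 10 is free => place at 10.
477 hashes to 10; 10 taken => place at 11.
254 hashes to 9; slot 9 is free => place at 9.
66 hashes to 0; slot 0 is free => place at 0.
974 hashes to 12; 12,13 taken => place at 14.
639 hashes to 6; slot 6 is free => place at 6.
995 hashes to 14; 14 taken => place at 15.
668 hashes to 12; 12,13,14,15 taken => place at 16.
872 hashes to 12; 12,13,14,15,16,0 taken => place at 1.
420 hashes to 7; slot 7 is free => place at 7.
Table: [66, 872, -, -, -, -, 639, 420, -, 254, 324, 477, 260, 770, 974, 995, 668]
Lookup 625: h=16, probe 16,0,1,2 → slot 2 empty, not found.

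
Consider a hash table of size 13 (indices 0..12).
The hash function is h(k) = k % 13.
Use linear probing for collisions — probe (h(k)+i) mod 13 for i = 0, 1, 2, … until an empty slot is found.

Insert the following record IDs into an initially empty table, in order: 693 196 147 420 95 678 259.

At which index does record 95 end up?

693: h=4 → slot 4
196: h=1 → slot 1
147: h=4, probe 4,5 → slot 5
420: h=4, probe 4,5,6 → slot 6
95: h=4, probe 4,5,6,7 → slot 7
678: h=2 → slot 2
259: h=12 → slot 12
Table: [., 196, 678, ., 693, 147, 420, 95, ., ., ., ., 259]

7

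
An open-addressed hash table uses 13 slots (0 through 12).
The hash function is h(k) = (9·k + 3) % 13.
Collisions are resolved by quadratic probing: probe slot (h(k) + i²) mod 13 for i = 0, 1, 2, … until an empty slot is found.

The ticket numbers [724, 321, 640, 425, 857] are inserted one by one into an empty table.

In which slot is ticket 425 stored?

724 hashes to 6; slot 6 is free -> place at 6.
321 hashes to 6; 6 taken -> place at 7.
640 hashes to 4; slot 4 is free -> place at 4.
425 hashes to 6; 6,7 taken -> place at 10.
857 hashes to 7; 7 taken -> place at 8.
Table: [—, —, —, —, 640, —, 724, 321, 857, —, 425, —, —]

10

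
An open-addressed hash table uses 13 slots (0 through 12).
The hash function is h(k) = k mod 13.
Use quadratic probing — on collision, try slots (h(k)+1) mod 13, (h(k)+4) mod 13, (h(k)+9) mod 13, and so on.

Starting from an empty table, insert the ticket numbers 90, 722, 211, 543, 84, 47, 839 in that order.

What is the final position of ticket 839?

11

90: h=12 → slot 12
722: h=7 → slot 7
211: h=3 → slot 3
543: h=10 → slot 10
84: h=6 → slot 6
47: h=8 → slot 8
839: h=7, probe 7,8,11 → slot 11
Table: [—, —, —, 211, —, —, 84, 722, 47, —, 543, 839, 90]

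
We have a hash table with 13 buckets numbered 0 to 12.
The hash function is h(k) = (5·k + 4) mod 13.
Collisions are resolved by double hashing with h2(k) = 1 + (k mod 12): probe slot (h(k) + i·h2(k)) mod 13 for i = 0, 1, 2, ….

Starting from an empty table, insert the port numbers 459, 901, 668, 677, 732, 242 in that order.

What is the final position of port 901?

0

459: h=11 → slot 11
901: h=11, h2=2, probe 11,0 → slot 0
668: h=3 → slot 3
677: h=9 → slot 9
732: h=11, h2=1, probe 11,12 → slot 12
242: h=5 → slot 5
Table: [901, ∅, ∅, 668, ∅, 242, ∅, ∅, ∅, 677, ∅, 459, 732]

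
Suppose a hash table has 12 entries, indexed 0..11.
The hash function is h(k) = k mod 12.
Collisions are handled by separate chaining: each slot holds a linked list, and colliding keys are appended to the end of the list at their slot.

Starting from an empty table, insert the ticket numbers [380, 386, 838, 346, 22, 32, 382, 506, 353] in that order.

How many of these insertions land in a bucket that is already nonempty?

Insert 380: h=8, bucket 8 empty → new chain.
Insert 386: h=2, bucket 2 empty → new chain.
Insert 838: h=10, bucket 10 empty → new chain.
Insert 346: h=10, bucket 10 nonempty → append to chain.
Insert 22: h=10, bucket 10 nonempty → append to chain.
Insert 32: h=8, bucket 8 nonempty → append to chain.
Insert 382: h=10, bucket 10 nonempty → append to chain.
Insert 506: h=2, bucket 2 nonempty → append to chain.
Insert 353: h=5, bucket 5 empty → new chain.
Final buckets:
0: -
1: -
2: 386 -> 506
3: -
4: -
5: 353
6: -
7: -
8: 380 -> 32
9: -
10: 838 -> 346 -> 22 -> 382
11: -

5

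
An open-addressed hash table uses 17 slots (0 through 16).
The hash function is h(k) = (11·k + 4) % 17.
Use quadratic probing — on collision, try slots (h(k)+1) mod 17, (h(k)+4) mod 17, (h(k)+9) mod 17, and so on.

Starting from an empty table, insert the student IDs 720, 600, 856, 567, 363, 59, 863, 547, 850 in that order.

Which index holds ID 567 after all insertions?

720 hashes to 2; slot 2 is free -> place at 2.
600 hashes to 8; slot 8 is free -> place at 8.
856 hashes to 2; 2 taken -> place at 3.
567 hashes to 2; 2,3 taken -> place at 6.
363 hashes to 2; 2,3,6 taken -> place at 11.
59 hashes to 7; slot 7 is free -> place at 7.
863 hashes to 11; 11 taken -> place at 12.
547 hashes to 3; 3 taken -> place at 4.
850 hashes to 4; 4 taken -> place at 5.
Table: [∅, ∅, 720, 856, 547, 850, 567, 59, 600, ∅, ∅, 363, 863, ∅, ∅, ∅, ∅]

6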